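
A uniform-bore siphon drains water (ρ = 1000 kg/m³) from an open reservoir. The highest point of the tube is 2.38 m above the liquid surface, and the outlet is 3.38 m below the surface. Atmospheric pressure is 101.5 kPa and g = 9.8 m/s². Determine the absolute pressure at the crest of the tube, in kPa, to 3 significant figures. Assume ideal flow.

P_top = 45.1 kPa

Bernoulli surface→outlet gives ½v² = g·h_out, so v = √(2·9.8·3.38) = 8.14 m/s.
With constant cross-section the crest speed equals v; applying Bernoulli from the surface up to the crest, P_top = P_atm − ½ρv² − ρg·h_top.
P_top = 101500 − ½·1000·8.14² − 1000·9.8·2.38 = 45100 Pa.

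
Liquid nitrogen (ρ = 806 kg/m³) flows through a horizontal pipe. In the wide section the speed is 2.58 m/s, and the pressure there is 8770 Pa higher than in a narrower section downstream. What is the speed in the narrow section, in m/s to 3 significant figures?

With h₁ = h₂, rearranging Bernoulli gives v₂ = √(v₁² + 2ΔP/ρ).
v₂ = √(2.58² + 2·8770/806) = √(6.66 + 21.8) = 5.33 m/s.

v₂ ≈ 5.33 m/s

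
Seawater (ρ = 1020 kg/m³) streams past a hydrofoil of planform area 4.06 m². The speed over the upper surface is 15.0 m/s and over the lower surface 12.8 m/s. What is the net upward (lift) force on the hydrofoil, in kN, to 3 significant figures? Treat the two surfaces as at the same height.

With equal heights on the two surfaces, Bernoulli gives P_lower − P_upper = ½ρ(v_upper² − v_lower²).
ΔP = ½·1020·(15.0² − 12.8²) = 31200 Pa.
Lift = ΔP · A = 31200 × 4.06 = 127000 N.

127 kN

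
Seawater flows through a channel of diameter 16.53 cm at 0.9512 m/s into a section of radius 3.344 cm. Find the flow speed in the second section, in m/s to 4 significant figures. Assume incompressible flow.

5.811 m/s

By continuity, v₂ = v₁·A₁/A₂ = 0.9512·(214.6/35.13) = 5.811 m/s.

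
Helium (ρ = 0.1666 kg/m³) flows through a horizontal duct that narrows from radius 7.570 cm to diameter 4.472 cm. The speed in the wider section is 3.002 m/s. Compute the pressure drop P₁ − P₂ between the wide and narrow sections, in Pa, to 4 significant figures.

ΔP ≈ 97.87 Pa

The volume flow rate is constant, so v₂ = (A₁/A₂)v₁ = (180.0/15.71)·3.002 = 34.41 m/s.
Along the horizontal streamline, P + ½ρv² is constant.
P₁ − P₂ = ½·0.1666·(34.41² − 3.002²) = ½·0.1666·1175 = 97.87 Pa.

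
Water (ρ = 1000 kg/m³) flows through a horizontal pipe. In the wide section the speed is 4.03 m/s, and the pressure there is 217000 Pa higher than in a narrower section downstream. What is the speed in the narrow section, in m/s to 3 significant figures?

With h₁ = h₂, rearranging Bernoulli gives v₂ = √(v₁² + 2ΔP/ρ).
v₂ = √(4.03² + 2·217000/1000) = √(16.2 + 434) = 21.2 m/s.

21.2 m/s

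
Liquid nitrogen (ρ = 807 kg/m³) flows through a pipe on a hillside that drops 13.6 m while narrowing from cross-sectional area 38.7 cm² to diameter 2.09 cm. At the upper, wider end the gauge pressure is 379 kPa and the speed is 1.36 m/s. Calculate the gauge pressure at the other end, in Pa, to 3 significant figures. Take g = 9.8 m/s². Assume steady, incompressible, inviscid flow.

Mass conservation (A₁v₁ = A₂v₂) gives v₂ = 1.36 × 38.7/3.43 = 15.3 m/s.
Energy conservation along the streamline gives P₂ = P₁ − ½ρ(v₂² − v₁²) − ρg(h₂ − h₁).
P₂ = 379000 + ½·807·(1.36² − 15.3²) − 807·9.8·(−13.6) = 379000 + (-94200) − (-108000) = 392000 Pa.

P₂ ≈ 392000 Pa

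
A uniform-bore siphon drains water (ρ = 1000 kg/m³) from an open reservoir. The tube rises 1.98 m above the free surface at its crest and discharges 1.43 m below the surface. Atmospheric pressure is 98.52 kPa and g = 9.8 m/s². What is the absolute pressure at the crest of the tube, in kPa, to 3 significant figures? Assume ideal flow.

65.1 kPa

From the surface to the outlet (both open to atmosphere, surface at rest): v = √(2g·h_out) = √(2·9.8·1.43) = 5.29 m/s.
The bore is uniform, so the speed at the crest is the same v. Bernoulli surface→crest: P_atm = P_top + ½ρv² + ρg·h_top.
P_top = 98520 − ½·1000·5.29² − 1000·9.8·1.98 = 65100 Pa.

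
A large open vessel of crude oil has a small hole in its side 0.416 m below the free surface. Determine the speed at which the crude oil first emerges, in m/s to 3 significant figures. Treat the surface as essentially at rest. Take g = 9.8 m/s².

Bernoulli from surface to hole (P equal, v_surface ≈ 0): v = √(2gh) = √(2×9.8×0.416) = 2.86 m/s.

v ≈ 2.86 m/s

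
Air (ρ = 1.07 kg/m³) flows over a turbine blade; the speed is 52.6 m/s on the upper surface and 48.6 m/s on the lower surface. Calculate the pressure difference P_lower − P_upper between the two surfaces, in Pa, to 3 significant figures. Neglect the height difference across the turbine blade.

ΔP ≈ 217 Pa

With negligible Δh, P + ½ρv² is constant, so P_low − P_up = ½ρ(v_up² − v_low²).
ΔP = ½·1.07·(52.6² − 48.6²) = 217 Pa.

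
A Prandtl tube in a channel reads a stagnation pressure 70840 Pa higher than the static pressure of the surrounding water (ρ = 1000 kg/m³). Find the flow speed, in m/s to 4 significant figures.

v ≈ 11.90 m/s

Bernoulli between the free stream and the stagnation point: ½ρv² = P_stag − P_static.
v = √(2ΔP/ρ) = √(2·70840/1000) = 11.90 m/s.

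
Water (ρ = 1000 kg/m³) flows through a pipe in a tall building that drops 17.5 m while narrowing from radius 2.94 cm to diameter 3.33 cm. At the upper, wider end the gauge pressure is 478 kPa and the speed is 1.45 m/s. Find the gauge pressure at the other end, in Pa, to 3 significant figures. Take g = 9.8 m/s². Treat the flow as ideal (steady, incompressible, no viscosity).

P₂ = 640000 Pa

Continuity gives A₁v₁ = A₂v₂, so v₂ = (27.2 cm²)/(8.71 cm²) × 1.45 m/s = 4.52 m/s.
Energy conservation along the streamline gives P₂ = P₁ − ½ρ(v₂² − v₁²) − ρg(h₂ − h₁).
P₂ = 478000 + ½·1000·(1.45² − 4.52²) − 1000·9.8·(−17.5) = 478000 + (-9170) − (-172000) = 640000 Pa.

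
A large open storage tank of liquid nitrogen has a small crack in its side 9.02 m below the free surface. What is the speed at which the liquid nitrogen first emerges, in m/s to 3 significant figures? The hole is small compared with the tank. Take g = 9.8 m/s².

The surface is effectively still and both ends are open, so ½v² = gh and v = √(2·9.8·9.02) = 13.3 m/s.

v ≈ 13.3 m/s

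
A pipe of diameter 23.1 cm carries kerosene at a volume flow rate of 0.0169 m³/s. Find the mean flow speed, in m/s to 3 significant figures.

Q = 0.0169 m³/s = 0.0169 m³/s.
v = Q/A = 0.0169 / 0.0419 = 0.403 m/s.

v ≈ 0.403 m/s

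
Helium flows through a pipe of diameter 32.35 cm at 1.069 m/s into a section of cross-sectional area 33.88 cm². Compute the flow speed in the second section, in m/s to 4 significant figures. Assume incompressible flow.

v₂ ≈ 25.93 m/s

Mass conservation (A₁v₁ = A₂v₂) gives v₂ = 1.069 × 821.9/33.88 = 25.93 m/s.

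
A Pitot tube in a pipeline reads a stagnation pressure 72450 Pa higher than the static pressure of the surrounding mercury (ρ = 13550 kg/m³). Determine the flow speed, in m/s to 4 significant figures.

3.270 m/s

At the stagnation point the flow is brought to rest, so Bernoulli gives P_stag − P_static = ½ρv².
v = √(2ΔP/ρ) = √(2·72450/13550) = 3.270 m/s.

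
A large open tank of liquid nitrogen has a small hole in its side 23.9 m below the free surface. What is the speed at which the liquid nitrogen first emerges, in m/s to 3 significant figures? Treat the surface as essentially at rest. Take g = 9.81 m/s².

v = 21.7 m/s

Bernoulli from surface to hole (P equal, v_surface ≈ 0): v = √(2gh) = √(2×9.81×23.9) = 21.7 m/s.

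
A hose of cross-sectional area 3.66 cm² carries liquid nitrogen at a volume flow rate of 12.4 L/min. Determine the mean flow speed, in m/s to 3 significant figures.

Q = 12.4 L/min = 0.000207 m³/s.
v = Q/A = 0.000207 / 0.000366 = 0.565 m/s.

v ≈ 0.565 m/s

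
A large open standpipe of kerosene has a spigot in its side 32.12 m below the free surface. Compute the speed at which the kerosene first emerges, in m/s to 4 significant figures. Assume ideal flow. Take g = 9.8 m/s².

v ≈ 25.09 m/s

Torricelli's result v = √(2gh) gives v = √(2·9.8·32.12) = 25.09 m/s.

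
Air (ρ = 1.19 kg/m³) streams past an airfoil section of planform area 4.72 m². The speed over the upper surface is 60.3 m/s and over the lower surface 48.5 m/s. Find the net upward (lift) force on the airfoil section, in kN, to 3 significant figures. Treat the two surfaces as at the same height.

F ≈ 3.61 kN

The faster flow above has the lower pressure; Bernoulli (same height) gives ΔP = ½ρ(v_up² − v_low²).
ΔP = ½·1.19·(60.3² − 48.5²) = 764 Pa.
Lift = ΔP · A = 764 × 4.72 = 3610 N.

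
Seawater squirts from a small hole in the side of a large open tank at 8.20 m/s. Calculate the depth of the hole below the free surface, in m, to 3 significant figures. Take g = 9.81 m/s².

Torricelli: v = √(2gh), so h = v²/(2g).
h = 8.20²/(2·9.81) = 67.2/19.62 = 3.43 m.

h = 3.43 m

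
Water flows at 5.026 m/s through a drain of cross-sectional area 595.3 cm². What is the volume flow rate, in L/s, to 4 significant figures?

Q ≈ 299.2 L/s

Q = A·v = 0.05953 m² × 5.026 m/s = 0.2992 m³/s.
Converting: 0.2992 m³/s × 1000 = 299.2 L/s.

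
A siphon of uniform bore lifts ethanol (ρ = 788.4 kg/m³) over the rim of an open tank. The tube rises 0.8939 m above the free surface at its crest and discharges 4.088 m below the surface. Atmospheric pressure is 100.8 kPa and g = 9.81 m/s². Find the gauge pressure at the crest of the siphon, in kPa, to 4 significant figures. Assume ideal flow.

P_gauge ≈ -38.53 kPa

From the surface to the outlet (both open to atmosphere, surface at rest): v = √(2g·h_out) = √(2·9.81·4.088) = 8.956 m/s.
Continuity keeps v the same throughout the tube; from surface to crest, P_atm + 0 = P_top + ½ρv² + ρg·h_top.
P_top = 100800 − ½·788.4·8.956² − 788.4·9.81·0.8939 = 62270 Pa. So P_gauge = P_top − P_atm = -38530 Pa.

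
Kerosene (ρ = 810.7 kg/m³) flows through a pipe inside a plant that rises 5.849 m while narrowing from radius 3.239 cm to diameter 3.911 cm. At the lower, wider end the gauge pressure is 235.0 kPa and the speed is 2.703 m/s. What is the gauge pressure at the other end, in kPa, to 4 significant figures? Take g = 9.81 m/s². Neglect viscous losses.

P₂ ≈ 169.2 kPa

Mass conservation (A₁v₁ = A₂v₂) gives v₂ = 2.703 × 32.96/12.01 = 7.416 m/s.
Applying Bernoulli between the two ends and solving for P₂: P₂ = P₁ + ½ρ(v₁² − v₂²) − ρgΔh.
P₂ = 235000 + ½·810.7·(2.703² − 7.416²) − 810.7·9.81·(+5.849) = 235000 + (-19330) − (46520) = 169200 Pa.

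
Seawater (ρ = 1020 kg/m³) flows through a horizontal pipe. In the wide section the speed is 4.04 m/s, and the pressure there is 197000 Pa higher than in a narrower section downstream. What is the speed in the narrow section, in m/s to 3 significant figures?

With h₁ = h₂, rearranging Bernoulli gives v₂ = √(v₁² + 2ΔP/ρ).
v₂ = √(4.04² + 2·197000/1020) = √(16.3 + 386) = 20.1 m/s.

v₂ ≈ 20.1 m/s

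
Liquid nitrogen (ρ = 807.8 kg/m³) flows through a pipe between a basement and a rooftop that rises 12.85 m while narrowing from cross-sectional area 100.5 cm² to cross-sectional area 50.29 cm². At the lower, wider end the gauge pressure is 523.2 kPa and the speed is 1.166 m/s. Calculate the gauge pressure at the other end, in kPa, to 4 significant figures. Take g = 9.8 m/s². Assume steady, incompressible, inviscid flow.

Continuity gives A₁v₁ = A₂v₂, so v₂ = (100.5 cm²)/(50.29 cm²) × 1.166 m/s = 2.330 m/s.
Applying Bernoulli between the two ends and solving for P₂: P₂ = P₁ + ½ρ(v₁² − v₂²) − ρgΔh.
P₂ = 523200 + ½·807.8·(1.166² − 2.330²) − 807.8·9.8·(+12.85) = 523200 + (-1644) − (101700) = 419800 Pa.

P₂ ≈ 419.8 kPa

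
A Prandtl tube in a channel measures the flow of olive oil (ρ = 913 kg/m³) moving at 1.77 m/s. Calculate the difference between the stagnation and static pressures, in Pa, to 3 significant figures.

The dynamic pressure equals the rise in static pressure at the stagnation point: ΔP = ½ρv².
ΔP = ½·913·1.77² = 1430 Pa.

1430 Pa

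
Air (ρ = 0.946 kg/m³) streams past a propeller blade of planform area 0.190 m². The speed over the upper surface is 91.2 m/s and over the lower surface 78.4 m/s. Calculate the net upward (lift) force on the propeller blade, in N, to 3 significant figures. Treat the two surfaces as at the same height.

F ≈ 195 N

The faster flow above has the lower pressure; Bernoulli (same height) gives ΔP = ½ρ(v_up² − v_low²).
ΔP = ½·0.946·(91.2² − 78.4²) = 1030 Pa.
Lift = ΔP · A = 1030 × 0.190 = 195 N.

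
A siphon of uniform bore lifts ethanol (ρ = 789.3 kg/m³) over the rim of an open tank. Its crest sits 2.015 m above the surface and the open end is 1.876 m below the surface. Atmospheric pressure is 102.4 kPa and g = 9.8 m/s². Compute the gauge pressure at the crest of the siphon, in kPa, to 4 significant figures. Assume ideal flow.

From the surface to the outlet (both open to atmosphere, surface at rest): v = √(2g·h_out) = √(2·9.8·1.876) = 6.064 m/s.
The bore is uniform, so the speed at the crest is the same v. Bernoulli surface→crest: P_atm = P_top + ½ρv² + ρg·h_top.
P_top = 102400 − ½·789.3·6.064² − 789.3·9.8·2.015 = 72300 Pa. So P_gauge = P_top − P_atm = -30100 Pa.

P_gauge ≈ -30.10 kPa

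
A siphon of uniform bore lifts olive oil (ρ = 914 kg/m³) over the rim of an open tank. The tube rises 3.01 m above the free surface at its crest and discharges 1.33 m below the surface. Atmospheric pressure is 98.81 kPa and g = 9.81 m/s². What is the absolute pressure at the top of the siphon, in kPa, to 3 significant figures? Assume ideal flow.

P_top ≈ 59.9 kPa

Bernoulli surface→outlet gives ½v² = g·h_out, so v = √(2·9.81·1.33) = 5.11 m/s.
Continuity keeps v the same throughout the tube; from surface to crest, P_atm + 0 = P_top + ½ρv² + ρg·h_top.
P_top = 98810 − ½·914·5.11² − 914·9.81·3.01 = 59900 Pa.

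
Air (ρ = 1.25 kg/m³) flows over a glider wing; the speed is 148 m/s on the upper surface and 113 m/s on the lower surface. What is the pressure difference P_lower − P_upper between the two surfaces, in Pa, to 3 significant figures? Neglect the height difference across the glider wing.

5710 Pa

With negligible Δh, P + ½ρv² is constant, so P_low − P_up = ½ρ(v_up² − v_low²).
ΔP = ½·1.25·(148² − 113²) = 5710 Pa.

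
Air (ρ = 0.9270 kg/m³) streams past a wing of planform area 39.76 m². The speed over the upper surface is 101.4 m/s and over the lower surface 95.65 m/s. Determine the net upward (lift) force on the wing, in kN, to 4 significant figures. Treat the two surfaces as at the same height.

The faster flow above has the lower pressure; Bernoulli (same height) gives ΔP = ½ρ(v_up² − v_low²).
ΔP = ½·0.9270·(101.4² − 95.65²) = 525.2 Pa.
Lift = ΔP · A = 525.2 × 39.76 = 20880 N.

F ≈ 20.88 kN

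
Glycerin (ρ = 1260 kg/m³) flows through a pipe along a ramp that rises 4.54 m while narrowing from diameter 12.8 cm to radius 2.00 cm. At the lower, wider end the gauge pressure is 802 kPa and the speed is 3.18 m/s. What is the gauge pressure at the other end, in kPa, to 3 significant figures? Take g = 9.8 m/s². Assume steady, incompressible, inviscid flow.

P₂ ≈ 84.3 kPa

Continuity gives A₁v₁ = A₂v₂, so v₂ = (129 cm²)/(12.6 cm²) × 3.18 m/s = 32.6 m/s.
Bernoulli: P₁ + ½ρv₁² + ρg h₁ = P₂ + ½ρv₂² + ρg h₂, so P₂ = P₁ + ½ρ(v₁² − v₂²) − ρg(h₂ − h₁).
P₂ = 802000 + ½·1260·(3.18² − 32.6²) − 1260·9.8·(+4.54) = 802000 + (-662000) − (56100) = 84300 Pa.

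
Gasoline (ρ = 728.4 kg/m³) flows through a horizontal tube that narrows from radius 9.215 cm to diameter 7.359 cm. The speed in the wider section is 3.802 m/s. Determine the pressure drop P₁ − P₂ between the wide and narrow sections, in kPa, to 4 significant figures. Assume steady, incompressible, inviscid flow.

Continuity gives A₁v₁ = A₂v₂, so v₂ = (266.8 cm²)/(42.53 cm²) × 3.802 m/s = 23.85 m/s.
The pipe is horizontal, so Bernoulli reduces to P₁ + ½ρv₁² = P₂ + ½ρv₂².
P₁ − P₂ = ½·728.4·(23.85² − 3.802²) = ½·728.4·554.2 = 201800 Pa.

ΔP ≈ 201.8 kPa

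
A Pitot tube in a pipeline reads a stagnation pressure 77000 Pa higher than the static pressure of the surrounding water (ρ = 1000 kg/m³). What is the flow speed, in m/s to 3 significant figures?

v ≈ 12.4 m/s

At the stagnation point the flow is brought to rest, so Bernoulli gives P_stag − P_static = ½ρv².
v = √(2ΔP/ρ) = √(2·77000/1000) = 12.4 m/s.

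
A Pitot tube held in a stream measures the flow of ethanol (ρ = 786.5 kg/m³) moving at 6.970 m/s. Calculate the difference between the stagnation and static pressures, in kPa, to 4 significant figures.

ΔP ≈ 19.10 kPa

The dynamic pressure equals the rise in static pressure at the stagnation point: ΔP = ½ρv².
ΔP = ½·786.5·6.970² = 19100 Pa.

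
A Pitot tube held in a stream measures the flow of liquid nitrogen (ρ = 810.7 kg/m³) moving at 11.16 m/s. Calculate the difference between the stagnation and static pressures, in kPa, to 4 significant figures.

ΔP ≈ 50.48 kPa

Bernoulli between the free stream and the stagnation point: ½ρv² = P_stag − P_static.
ΔP = ½·810.7·11.16² = 50480 Pa.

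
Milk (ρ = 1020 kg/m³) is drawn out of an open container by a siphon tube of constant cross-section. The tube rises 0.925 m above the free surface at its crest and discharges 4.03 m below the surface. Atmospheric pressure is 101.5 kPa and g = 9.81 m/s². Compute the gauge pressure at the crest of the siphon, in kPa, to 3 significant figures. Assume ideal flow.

-49.6 kPa

From the surface to the outlet (both open to atmosphere, surface at rest): v = √(2g·h_out) = √(2·9.81·4.03) = 8.89 m/s.
The bore is uniform, so the speed at the crest is the same v. Bernoulli surface→crest: P_atm = P_top + ½ρv² + ρg·h_top.
P_top = 101500 − ½·1020·8.89² − 1020·9.81·0.925 = 51900 Pa. So P_gauge = P_top − P_atm = -49600 Pa.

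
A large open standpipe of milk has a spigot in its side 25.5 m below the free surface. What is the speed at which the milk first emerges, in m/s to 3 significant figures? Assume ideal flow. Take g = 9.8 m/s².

The surface is effectively still and both ends are open, so ½v² = gh and v = √(2·9.8·25.5) = 22.4 m/s.

v ≈ 22.4 m/s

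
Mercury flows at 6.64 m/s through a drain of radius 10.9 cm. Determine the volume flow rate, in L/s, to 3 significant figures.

Q = A·v = 0.0373 m² × 6.64 m/s = 0.248 m³/s.
Converting: 0.248 m³/s × 1000 = 248 L/s.

248 L/s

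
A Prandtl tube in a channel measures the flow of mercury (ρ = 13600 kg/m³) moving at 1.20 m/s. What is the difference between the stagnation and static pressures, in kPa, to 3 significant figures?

9.79 kPa

The dynamic pressure equals the rise in static pressure at the stagnation point: ΔP = ½ρv².
ΔP = ½·13600·1.20² = 9790 Pa.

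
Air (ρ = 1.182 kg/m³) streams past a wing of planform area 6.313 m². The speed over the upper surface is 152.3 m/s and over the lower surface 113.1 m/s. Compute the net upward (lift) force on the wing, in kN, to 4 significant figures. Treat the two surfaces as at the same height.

F ≈ 38.82 kN

The faster flow above has the lower pressure; Bernoulli (same height) gives ΔP = ½ρ(v_up² − v_low²).
ΔP = ½·1.182·(152.3² − 113.1²) = 6149 Pa.
Lift = ΔP · A = 6149 × 6.313 = 38820 N.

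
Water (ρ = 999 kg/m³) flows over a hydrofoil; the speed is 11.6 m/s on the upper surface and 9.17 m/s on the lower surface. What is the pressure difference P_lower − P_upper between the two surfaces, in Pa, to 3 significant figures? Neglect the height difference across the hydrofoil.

ΔP = 25200 Pa

The pressure is lower where the speed is higher: ΔP = ½ρ(v_up² − v_low²).
ΔP = ½·999·(11.6² − 9.17²) = 25200 Pa.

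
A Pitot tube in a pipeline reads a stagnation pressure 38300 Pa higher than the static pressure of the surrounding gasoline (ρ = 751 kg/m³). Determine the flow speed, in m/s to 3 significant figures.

The dynamic pressure equals the rise in static pressure at the stagnation point: ΔP = ½ρv².
v = √(2ΔP/ρ) = √(2·38300/751) = 10.1 m/s.

v ≈ 10.1 m/s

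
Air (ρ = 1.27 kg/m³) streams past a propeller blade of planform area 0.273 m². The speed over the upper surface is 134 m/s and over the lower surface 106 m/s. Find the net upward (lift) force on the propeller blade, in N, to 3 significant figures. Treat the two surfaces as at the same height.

With equal heights on the two surfaces, Bernoulli gives P_lower − P_upper = ½ρ(v_upper² − v_lower²).
ΔP = ½·1.27·(134² − 106²) = 4270 Pa.
Lift = ΔP · A = 4270 × 0.273 = 1160 N.

F ≈ 1160 N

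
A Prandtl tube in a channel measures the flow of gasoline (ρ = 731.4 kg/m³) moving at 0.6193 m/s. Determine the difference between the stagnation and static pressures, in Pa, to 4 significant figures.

ΔP ≈ 140.3 Pa

At the stagnation point the flow is brought to rest, so Bernoulli gives P_stag − P_static = ½ρv².
ΔP = ½·731.4·0.6193² = 140.3 Pa.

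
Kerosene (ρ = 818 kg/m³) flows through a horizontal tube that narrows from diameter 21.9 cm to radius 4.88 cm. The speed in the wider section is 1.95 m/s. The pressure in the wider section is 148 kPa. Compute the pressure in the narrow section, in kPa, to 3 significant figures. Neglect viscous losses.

P₂ ≈ 110 kPa

The volume flow rate is constant, so v₂ = (A₁/A₂)v₁ = (377/74.8)·1.95 = 9.82 m/s.
Along the horizontal streamline, P + ½ρv² is constant.
P₂ = P₁ − ½ρ(v₂² − v₁²) = 148000 − ½·818·(9.82² − 1.95²) = 148000 − 37900 = 110000 Pa.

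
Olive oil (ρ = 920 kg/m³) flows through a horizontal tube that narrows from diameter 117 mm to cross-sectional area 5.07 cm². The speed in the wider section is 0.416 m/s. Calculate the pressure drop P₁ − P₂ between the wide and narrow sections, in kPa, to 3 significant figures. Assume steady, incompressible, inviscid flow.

ΔP ≈ 35.7 kPa

Continuity gives A₁v₁ = A₂v₂, so v₂ = (108 cm²)/(5.07 cm²) × 0.416 m/s = 8.82 m/s.
Along the horizontal streamline, P + ½ρv² is constant.
P₁ − P₂ = ½·920·(8.82² − 0.416²) = ½·920·77.6 = 35700 Pa.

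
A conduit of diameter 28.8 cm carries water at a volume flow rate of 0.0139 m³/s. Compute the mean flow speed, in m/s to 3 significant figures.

v ≈ 0.213 m/s

Q = 0.0139 m³/s = 0.0139 m³/s.
v = Q/A = 0.0139 / 0.0651 = 0.213 m/s.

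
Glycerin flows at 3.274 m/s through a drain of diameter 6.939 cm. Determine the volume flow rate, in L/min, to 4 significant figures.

742.9 L/min

Q = A·v = 0.003782 m² × 3.274 m/s = 0.01238 m³/s.
Converting: 0.01238 m³/s × 60000 = 742.9 L/min.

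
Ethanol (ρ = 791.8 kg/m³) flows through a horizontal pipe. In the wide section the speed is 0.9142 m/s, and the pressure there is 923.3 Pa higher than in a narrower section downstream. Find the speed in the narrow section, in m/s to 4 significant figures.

Horizontal Bernoulli: P₁ + ½ρv₁² = P₂ + ½ρv₂², so v₂² = v₁² + 2(P₁ − P₂)/ρ.
v₂ = √(0.9142² + 2·923.3/791.8) = √(0.8358 + 2.332) = 1.780 m/s.

v₂ ≈ 1.780 m/s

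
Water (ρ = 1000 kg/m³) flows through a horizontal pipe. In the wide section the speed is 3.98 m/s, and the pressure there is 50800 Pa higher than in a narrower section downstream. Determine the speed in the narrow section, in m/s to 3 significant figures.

v₂ = 10.8 m/s

Horizontal Bernoulli: P₁ + ½ρv₁² = P₂ + ½ρv₂², so v₂² = v₁² + 2(P₁ − P₂)/ρ.
v₂ = √(3.98² + 2·50800/1000) = √(15.8 + 102) = 10.8 m/s.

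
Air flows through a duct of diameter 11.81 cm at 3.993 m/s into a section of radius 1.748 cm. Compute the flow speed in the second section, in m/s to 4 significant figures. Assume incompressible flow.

Continuity gives A₁v₁ = A₂v₂, so v₂ = (109.5 cm²)/(9.599 cm²) × 3.993 m/s = 45.57 m/s.

v₂ ≈ 45.57 m/s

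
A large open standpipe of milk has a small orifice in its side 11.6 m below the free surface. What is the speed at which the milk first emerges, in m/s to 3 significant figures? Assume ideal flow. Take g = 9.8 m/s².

Torricelli's result v = √(2gh) gives v = √(2·9.8·11.6) = 15.1 m/s.

v ≈ 15.1 m/s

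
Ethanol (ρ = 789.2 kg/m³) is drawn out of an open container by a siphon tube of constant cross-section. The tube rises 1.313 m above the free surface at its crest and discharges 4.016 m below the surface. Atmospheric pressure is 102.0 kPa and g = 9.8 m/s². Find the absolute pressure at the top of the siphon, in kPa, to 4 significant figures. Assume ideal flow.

From the surface to the outlet (both open to atmosphere, surface at rest): v = √(2g·h_out) = √(2·9.8·4.016) = 8.872 m/s.
With constant cross-section the crest speed equals v; applying Bernoulli from the surface up to the crest, P_top = P_atm − ½ρv² − ρg·h_top.
P_top = 102000 − ½·789.2·8.872² − 789.2·9.8·1.313 = 60780 Pa.

P_top ≈ 60.78 kPa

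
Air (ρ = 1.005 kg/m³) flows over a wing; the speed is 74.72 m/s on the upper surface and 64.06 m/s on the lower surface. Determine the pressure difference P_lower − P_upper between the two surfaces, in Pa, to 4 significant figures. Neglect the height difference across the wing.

743.4 Pa

Bernoulli (same height): P_lower − P_upper = ½ρ(v_upper² − v_lower²).
ΔP = ½·1.005·(74.72² − 64.06²) = 743.4 Pa.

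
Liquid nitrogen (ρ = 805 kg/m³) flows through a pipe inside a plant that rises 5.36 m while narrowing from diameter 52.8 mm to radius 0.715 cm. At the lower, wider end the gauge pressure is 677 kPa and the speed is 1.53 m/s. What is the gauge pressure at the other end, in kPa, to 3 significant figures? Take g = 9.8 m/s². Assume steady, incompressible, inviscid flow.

P₂ ≈ 461 kPa

The volume flow rate is constant, so v₂ = (A₁/A₂)v₁ = (21.9/1.61)·1.53 = 20.9 m/s.
Applying Bernoulli between the two ends and solving for P₂: P₂ = P₁ + ½ρ(v₁² − v₂²) − ρgΔh.
P₂ = 677000 + ½·805·(1.53² − 20.9²) − 805·9.8·(+5.36) = 677000 + (-174000) − (42300) = 461000 Pa.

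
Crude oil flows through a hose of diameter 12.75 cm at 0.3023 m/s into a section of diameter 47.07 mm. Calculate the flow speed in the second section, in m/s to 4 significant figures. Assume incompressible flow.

2.218 m/s

Mass conservation (A₁v₁ = A₂v₂) gives v₂ = 0.3023 × 127.7/17.40 = 2.218 m/s.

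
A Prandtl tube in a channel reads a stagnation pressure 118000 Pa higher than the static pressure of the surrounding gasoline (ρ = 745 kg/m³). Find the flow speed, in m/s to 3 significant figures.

v = 17.8 m/s

Bernoulli between the free stream and the stagnation point: ½ρv² = P_stag − P_static.
v = √(2ΔP/ρ) = √(2·118000/745) = 17.8 m/s.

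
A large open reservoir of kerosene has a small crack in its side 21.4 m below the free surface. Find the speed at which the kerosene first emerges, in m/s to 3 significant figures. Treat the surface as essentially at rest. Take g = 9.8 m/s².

With the surface at rest and both surface and jet at atmospheric pressure, Bernoulli gives ρg h = ½ρv², so v = √(2gh) = √(2·9.8·21.4) = 20.5 m/s.

v ≈ 20.5 m/s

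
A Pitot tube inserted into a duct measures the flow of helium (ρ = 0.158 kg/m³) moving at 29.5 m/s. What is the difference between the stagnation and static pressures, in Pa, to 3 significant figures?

Bernoulli between the free stream and the stagnation point: ½ρv² = P_stag − P_static.
ΔP = ½·0.158·29.5² = 68.7 Pa.

ΔP ≈ 68.7 Pa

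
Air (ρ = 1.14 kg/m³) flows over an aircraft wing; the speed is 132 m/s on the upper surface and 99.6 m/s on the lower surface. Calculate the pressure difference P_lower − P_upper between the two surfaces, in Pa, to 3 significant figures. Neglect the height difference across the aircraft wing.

ΔP ≈ 4280 Pa

Bernoulli (same height): P_lower − P_upper = ½ρ(v_upper² − v_lower²).
ΔP = ½·1.14·(132² − 99.6²) = 4280 Pa.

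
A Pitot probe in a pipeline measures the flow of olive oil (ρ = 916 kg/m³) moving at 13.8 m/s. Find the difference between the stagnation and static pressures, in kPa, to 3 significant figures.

87.2 kPa

The dynamic pressure equals the rise in static pressure at the stagnation point: ΔP = ½ρv².
ΔP = ½·916·13.8² = 87200 Pa.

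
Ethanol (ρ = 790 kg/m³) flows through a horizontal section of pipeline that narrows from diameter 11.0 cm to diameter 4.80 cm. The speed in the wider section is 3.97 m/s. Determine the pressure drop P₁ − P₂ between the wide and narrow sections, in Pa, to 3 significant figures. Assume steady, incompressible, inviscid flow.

165000 Pa

Continuity gives A₁v₁ = A₂v₂, so v₂ = (95.0 cm²)/(18.1 cm²) × 3.97 m/s = 20.8 m/s.
Along the horizontal streamline, P + ½ρv² is constant.
P₁ − P₂ = ½·790·(20.8² − 3.97²) = ½·790·419 = 165000 Pa.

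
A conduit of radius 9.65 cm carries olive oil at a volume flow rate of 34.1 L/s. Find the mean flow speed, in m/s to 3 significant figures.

v ≈ 1.17 m/s

Q = 34.1 L/s = 0.0341 m³/s.
v = Q/A = 0.0341 / 0.0293 = 1.17 m/s.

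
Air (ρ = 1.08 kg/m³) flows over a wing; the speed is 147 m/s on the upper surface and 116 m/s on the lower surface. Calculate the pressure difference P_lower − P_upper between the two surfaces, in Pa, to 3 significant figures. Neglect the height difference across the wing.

ΔP ≈ 4400 Pa

The pressure is lower where the speed is higher: ΔP = ½ρ(v_up² − v_low²).
ΔP = ½·1.08·(147² − 116²) = 4400 Pa.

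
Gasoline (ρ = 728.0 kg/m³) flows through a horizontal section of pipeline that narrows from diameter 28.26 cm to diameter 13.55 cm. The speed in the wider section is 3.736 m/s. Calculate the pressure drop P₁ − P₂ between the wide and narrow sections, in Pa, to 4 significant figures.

By continuity, v₂ = v₁·A₁/A₂ = 3.736·(627.2/144.2) = 16.25 m/s.
Along the horizontal streamline, P + ½ρv² is constant.
P₁ − P₂ = ½·728.0·(16.25² − 3.736²) = ½·728.0·250.1 = 91050 Pa.

ΔP = 91050 Pa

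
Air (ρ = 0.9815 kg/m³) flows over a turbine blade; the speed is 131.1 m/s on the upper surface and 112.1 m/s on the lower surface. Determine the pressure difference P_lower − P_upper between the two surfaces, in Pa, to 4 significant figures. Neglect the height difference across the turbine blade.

ΔP = 2268 Pa

Bernoulli (same height): P_lower − P_upper = ½ρ(v_upper² − v_lower²).
ΔP = ½·0.9815·(131.1² − 112.1²) = 2268 Pa.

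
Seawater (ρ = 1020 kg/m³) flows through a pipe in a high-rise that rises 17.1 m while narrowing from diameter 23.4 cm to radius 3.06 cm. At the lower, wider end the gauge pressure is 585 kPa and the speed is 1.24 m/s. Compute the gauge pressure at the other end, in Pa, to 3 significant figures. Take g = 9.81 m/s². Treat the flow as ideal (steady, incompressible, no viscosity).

P₂ = 247000 Pa

The volume flow rate is constant, so v₂ = (A₁/A₂)v₁ = (430/29.4)·1.24 = 18.1 m/s.
Applying Bernoulli between the two ends and solving for P₂: P₂ = P₁ + ½ρ(v₁² − v₂²) − ρgΔh.
P₂ = 585000 + ½·1020·(1.24² − 18.1²) − 1020·9.81·(+17.1) = 585000 + (-167000) − (171000) = 247000 Pa.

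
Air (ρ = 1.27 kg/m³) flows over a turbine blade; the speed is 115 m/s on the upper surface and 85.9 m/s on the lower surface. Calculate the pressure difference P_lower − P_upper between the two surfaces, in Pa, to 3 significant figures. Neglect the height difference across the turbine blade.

Bernoulli (same height): P_lower − P_upper = ½ρ(v_upper² − v_lower²).
ΔP = ½·1.27·(115² − 85.9²) = 3710 Pa.

ΔP = 3710 Pa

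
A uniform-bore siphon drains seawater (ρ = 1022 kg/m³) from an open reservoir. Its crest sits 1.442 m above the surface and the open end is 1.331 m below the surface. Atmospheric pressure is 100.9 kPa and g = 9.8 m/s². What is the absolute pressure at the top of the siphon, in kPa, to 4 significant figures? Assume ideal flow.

Bernoulli surface→outlet gives ½v² = g·h_out, so v = √(2·9.8·1.331) = 5.108 m/s.
With constant cross-section the crest speed equals v; applying Bernoulli from the surface up to the crest, P_top = P_atm − ½ρv² − ρg·h_top.
P_top = 100900 − ½·1022·5.108² − 1022·9.8·1.442 = 73130 Pa.

P_top = 73.13 kPa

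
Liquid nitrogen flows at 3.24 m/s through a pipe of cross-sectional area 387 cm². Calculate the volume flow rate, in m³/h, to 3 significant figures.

Q = A·v = 0.0387 m² × 3.24 m/s = 0.125 m³/s.
Converting: 0.125 m³/s × 3600 = 451 m³/h.

Q ≈ 451 m³/h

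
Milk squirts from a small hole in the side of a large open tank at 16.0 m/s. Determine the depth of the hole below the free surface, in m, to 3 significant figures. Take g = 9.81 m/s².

For a small hole in a large open tank, ½v² = gh, giving h = v²/(2g).
h = 16.0²/(2·9.81) = 256/19.62 = 13.0 m.

h ≈ 13.0 m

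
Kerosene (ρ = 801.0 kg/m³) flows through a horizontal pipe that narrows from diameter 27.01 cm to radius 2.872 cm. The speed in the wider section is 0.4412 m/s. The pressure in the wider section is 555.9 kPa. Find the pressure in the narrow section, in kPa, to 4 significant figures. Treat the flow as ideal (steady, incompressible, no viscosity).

P₂ ≈ 517.9 kPa

By continuity, v₂ = v₁·A₁/A₂ = 0.4412·(573.0/25.91) = 9.756 m/s.
Bernoulli (h₁ = h₂): P₁ − P₂ = ½ρ(v₂² − v₁²).
P₂ = P₁ − ½ρ(v₂² − v₁²) = 555900 − ½·801.0·(9.756² − 0.4412²) = 555900 − 38040 = 517900 Pa.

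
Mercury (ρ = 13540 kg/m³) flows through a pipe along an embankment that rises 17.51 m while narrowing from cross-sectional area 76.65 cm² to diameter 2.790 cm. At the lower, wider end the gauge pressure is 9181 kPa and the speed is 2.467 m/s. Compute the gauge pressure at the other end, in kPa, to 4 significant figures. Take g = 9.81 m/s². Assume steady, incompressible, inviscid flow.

419.7 kPa

The volume flow rate is constant, so v₂ = (A₁/A₂)v₁ = (76.65/6.114)·2.467 = 30.93 m/s.
Energy conservation along the streamline gives P₂ = P₁ − ½ρ(v₂² − v₁²) − ρg(h₂ − h₁).
P₂ = 9181000 + ½·13540·(2.467² − 30.93²) − 13540·9.81·(+17.51) = 9181000 + (-6436000) − (2326000) = 419700 Pa.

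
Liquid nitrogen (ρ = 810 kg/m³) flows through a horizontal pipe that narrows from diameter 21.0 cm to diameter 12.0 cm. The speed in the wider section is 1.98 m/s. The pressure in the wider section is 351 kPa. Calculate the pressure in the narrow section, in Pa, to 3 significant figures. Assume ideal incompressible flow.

P₂ ≈ 338000 Pa

The volume flow rate is constant, so v₂ = (A₁/A₂)v₁ = (346/113)·1.98 = 6.06 m/s.
Along the horizontal streamline, P + ½ρv² is constant.
P₂ = P₁ − ½ρ(v₂² − v₁²) = 351000 − ½·810·(6.06² − 1.98²) = 351000 − 13300 = 338000 Pa.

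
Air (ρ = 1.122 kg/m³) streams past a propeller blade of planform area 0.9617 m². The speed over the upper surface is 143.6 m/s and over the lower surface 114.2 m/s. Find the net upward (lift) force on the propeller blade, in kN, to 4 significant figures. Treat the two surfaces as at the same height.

The faster flow above has the lower pressure; Bernoulli (same height) gives ΔP = ½ρ(v_up² − v_low²).
ΔP = ½·1.122·(143.6² − 114.2²) = 4252 Pa.
Lift = ΔP · A = 4252 × 0.9617 = 4089 N.

F ≈ 4.089 kN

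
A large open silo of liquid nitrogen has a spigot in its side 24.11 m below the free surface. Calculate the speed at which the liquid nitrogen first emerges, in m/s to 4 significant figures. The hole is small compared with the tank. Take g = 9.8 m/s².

v ≈ 21.74 m/s

The surface is effectively still and both ends are open, so ½v² = gh and v = √(2·9.8·24.11) = 21.74 m/s.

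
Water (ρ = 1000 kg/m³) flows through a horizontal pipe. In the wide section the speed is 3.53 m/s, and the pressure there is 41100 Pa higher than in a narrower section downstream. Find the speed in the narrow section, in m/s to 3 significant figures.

Horizontal Bernoulli: P₁ + ½ρv₁² = P₂ + ½ρv₂², so v₂² = v₁² + 2(P₁ − P₂)/ρ.
v₂ = √(3.53² + 2·41100/1000) = √(12.5 + 82.2) = 9.73 m/s.

v₂ ≈ 9.73 m/s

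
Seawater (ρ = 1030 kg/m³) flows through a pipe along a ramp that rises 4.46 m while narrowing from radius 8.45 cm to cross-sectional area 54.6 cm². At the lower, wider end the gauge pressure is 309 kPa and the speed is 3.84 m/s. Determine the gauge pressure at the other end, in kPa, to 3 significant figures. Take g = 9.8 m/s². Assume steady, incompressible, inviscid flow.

By continuity, v₂ = v₁·A₁/A₂ = 3.84·(224/54.6) = 15.8 m/s.
Applying Bernoulli between the two ends and solving for P₂: P₂ = P₁ + ½ρ(v₁² − v₂²) − ρgΔh.
P₂ = 309000 + ½·1030·(3.84² − 15.8²) − 1030·9.8·(+4.46) = 309000 + (-121000) − (45000) = 143000 Pa.

143 kPa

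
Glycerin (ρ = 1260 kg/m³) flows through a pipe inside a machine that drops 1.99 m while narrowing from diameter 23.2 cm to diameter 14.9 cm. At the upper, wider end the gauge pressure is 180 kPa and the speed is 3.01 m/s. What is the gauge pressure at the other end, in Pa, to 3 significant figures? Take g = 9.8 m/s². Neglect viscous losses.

P₂ ≈ 177000 Pa

The volume flow rate is constant, so v₂ = (A₁/A₂)v₁ = (423/174)·3.01 = 7.30 m/s.
Energy conservation along the streamline gives P₂ = P₁ − ½ρ(v₂² − v₁²) − ρg(h₂ − h₁).
P₂ = 180000 + ½·1260·(3.01² − 7.30²) − 1260·9.8·(−1.99) = 180000 + (-27800) − (-24600) = 177000 Pa.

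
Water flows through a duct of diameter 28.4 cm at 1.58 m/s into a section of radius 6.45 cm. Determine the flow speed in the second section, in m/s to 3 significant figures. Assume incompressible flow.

v₂ = 7.66 m/s

The volume flow rate is constant, so v₂ = (A₁/A₂)v₁ = (633/131)·1.58 = 7.66 m/s.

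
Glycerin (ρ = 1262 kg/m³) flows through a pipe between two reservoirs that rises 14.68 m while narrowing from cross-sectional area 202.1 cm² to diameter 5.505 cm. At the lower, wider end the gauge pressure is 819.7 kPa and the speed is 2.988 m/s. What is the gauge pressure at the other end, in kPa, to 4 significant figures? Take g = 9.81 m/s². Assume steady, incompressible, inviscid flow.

Continuity gives A₁v₁ = A₂v₂, so v₂ = (202.1 cm²)/(23.80 cm²) × 2.988 m/s = 25.37 m/s.
Energy conservation along the streamline gives P₂ = P₁ − ½ρ(v₂² − v₁²) − ρg(h₂ − h₁).
P₂ = 819700 + ½·1262·(2.988² − 25.37²) − 1262·9.81·(+14.68) = 819700 + (-400500) − (181700) = 237400 Pa.

P₂ = 237.4 kPa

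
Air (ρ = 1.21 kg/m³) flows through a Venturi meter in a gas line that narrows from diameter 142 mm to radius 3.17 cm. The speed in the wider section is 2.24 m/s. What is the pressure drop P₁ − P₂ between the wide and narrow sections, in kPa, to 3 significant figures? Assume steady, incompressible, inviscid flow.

0.0734 kPa

Continuity gives A₁v₁ = A₂v₂, so v₂ = (158 cm²)/(31.6 cm²) × 2.24 m/s = 11.2 m/s.
The pipe is horizontal, so Bernoulli reduces to P₁ + ½ρv₁² = P₂ + ½ρv₂².
P₁ − P₂ = ½·1.21·(11.2² − 2.24²) = ½·1.21·121 = 73.4 Pa.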